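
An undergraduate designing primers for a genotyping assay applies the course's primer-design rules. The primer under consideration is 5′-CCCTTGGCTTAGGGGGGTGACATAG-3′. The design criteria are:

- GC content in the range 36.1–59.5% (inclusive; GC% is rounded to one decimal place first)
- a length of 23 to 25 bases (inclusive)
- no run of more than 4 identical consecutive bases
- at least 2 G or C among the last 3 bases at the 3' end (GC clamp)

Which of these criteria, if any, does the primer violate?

Fails: GC content, homopolymer run, GC clamp.

Base counts: A=4, T=6, G=10, C=5 (length 25).
GC content: GC 15/25 = 60.0%, outside 36.1–59.5% ✗
length: length 25 ✓
homopolymer run: longest run = 6, exceeds 4 ✗
GC clamp: 3' end TAG has 1 G/C, need ≥2 ✗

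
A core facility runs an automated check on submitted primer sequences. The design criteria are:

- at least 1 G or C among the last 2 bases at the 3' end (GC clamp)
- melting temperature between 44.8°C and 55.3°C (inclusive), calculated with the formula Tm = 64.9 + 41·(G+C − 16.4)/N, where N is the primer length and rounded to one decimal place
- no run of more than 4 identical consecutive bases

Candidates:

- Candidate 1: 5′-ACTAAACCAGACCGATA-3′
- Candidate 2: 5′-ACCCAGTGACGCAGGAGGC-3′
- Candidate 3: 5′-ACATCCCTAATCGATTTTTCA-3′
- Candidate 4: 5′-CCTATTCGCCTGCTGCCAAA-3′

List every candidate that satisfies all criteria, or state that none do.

Candidate 1 (17 nt, A=8 T=2 G=2 C=5): 3' end TA has 0 G/C, need ≥1 ✗; Tm = 64.9 + 41·(7 − 16.4)/17 = 42.2°C, outside 44.8–55.3°C ✗; longest run = 3 ✓ — fails.
Candidate 2 (19 nt, A=5 T=1 G=7 C=6): 3' end GC has 2 G/C ✓; Tm = 64.9 + 41·(13 − 16.4)/19 = 57.6°C, outside 44.8–55.3°C ✗; longest run = 3 ✓ — fails.
Candidate 3 (21 nt, A=6 T=8 G=1 C=6): 3' end CA has 1 G/C ✓; Tm = 64.9 + 41·(7 − 16.4)/21 = 46.5°C ✓; longest run = 5, exceeds 4 ✗ — fails.
Candidate 4 (20 nt, A=4 T=5 G=3 C=8): 3' end AA has 0 G/C, need ≥1 ✗; Tm = 64.9 + 41·(11 − 16.4)/20 = 53.8°C ✓; longest run = 3 ✓ — fails.

None of the candidates satisfy all criteria.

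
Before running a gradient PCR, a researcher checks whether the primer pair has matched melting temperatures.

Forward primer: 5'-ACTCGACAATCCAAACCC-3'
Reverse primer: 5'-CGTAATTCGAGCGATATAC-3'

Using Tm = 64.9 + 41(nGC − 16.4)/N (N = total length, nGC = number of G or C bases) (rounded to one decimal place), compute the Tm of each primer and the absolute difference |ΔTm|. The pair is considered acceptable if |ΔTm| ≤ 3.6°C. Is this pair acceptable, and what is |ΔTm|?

|ΔTm| = 1.2°C; the pair is acceptable.

Forward: G+C = 9, N = 18 → Tm = 64.9 + 41·(9 − 16.4)/18 = 48.0°C.
Reverse: G+C = 8, N = 19 → Tm = 64.9 + 41·(8 − 16.4)/19 = 46.8°C.
|ΔTm| = |48.0 − 46.8| = 1.2°C, ≤ 3.6°C.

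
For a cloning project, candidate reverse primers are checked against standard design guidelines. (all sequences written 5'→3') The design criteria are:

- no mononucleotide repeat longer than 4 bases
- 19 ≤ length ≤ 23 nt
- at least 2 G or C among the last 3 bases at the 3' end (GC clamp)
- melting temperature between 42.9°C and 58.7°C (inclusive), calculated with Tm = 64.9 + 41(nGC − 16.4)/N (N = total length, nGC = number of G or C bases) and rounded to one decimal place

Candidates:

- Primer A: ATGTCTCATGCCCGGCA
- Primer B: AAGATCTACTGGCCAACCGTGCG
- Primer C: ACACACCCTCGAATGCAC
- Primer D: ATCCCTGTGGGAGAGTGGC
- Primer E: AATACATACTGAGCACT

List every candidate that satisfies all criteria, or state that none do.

Primer A (17 nt, A=3 T=4 G=4 C=6): longest run = 3 ✓; length 17, outside 19–23 ✗; 3' end GCA has 2 G/C ✓; Tm = 64.9 + 41·(10 − 16.4)/17 = 49.5°C ✓ — fails.
Primer B (23 nt, A=6 T=4 G=6 C=7): longest run = 2 ✓; length 23 ✓; 3' end GCG has 3 G/C ✓; Tm = 64.9 + 41·(13 − 16.4)/23 = 58.8°C, outside 42.9–58.7°C ✗ — fails.
Primer C (18 nt, A=6 T=2 G=2 C=8): longest run = 3 ✓; length 18, outside 19–23 ✗; 3' end CAC has 2 G/C ✓; Tm = 64.9 + 41·(10 − 16.4)/18 = 50.3°C ✓ — fails.
Primer D (19 nt, A=3 T=4 G=8 C=4): longest run = 3 ✓; length 19 ✓; 3' end GGC has 3 G/C ✓; Tm = 64.9 + 41·(12 − 16.4)/19 = 55.4°C ✓ — passes.
Primer E (17 nt, A=7 T=4 G=2 C=4): longest run = 2 ✓; length 17, outside 19–23 ✗; 3' end ACT has 1 G/C, need ≥2 ✗; Tm = 64.9 + 41·(6 − 16.4)/17 = 39.8°C, outside 42.9–58.7°C ✗ — fails.

Primer D only.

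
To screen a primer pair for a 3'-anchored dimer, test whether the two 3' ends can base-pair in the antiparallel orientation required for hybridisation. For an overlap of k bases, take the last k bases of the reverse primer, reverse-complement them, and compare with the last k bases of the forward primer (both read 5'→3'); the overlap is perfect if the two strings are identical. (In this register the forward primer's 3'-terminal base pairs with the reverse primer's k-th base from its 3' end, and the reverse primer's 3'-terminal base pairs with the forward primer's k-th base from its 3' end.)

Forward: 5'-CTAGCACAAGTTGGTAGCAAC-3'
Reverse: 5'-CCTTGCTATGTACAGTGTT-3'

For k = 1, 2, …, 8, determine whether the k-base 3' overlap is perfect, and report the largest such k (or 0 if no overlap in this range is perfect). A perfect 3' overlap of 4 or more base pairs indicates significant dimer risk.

Last 8 bases (5'→3') — forward …GTAGCAAC, reverse …ACAGTGTT.
Reverse complement of the reverse primer's last 8 bases: AACACTGT; its first k bases are the reverse complement of the reverse primer's last k bases, so a perfect k-base overlap needs the forward primer's last k bases to equal them.
Comparing (forward last k vs required): k=1: C vs A ✗; k=2: AC vs AA ✗; k=3: AAC vs AAC ✓; k=4: CAAC vs AACA ✗; k=5: GCAAC vs AACAC ✗; k=6: AGCAAC vs AACACT ✗; k=7: TAGCAAC vs AACACTG ✗; k=8: GTAGCAAC vs AACACTGT ✗.
Only k = 3 is perfect, so the longest perfect 3' overlap is 3.

Longest perfect overlap: 3 complementary base pairs; below the dimer-risk threshold (threshold 4).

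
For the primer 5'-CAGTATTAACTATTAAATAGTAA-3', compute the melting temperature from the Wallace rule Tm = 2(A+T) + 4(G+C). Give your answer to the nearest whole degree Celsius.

Base counts: A=11, T=8, G=2, C=2 (length 23).
Tm = 2·(11+8) + 4·(2+2) = 2·19 + 4·4 = 38 + 16 = 54°C.

54°C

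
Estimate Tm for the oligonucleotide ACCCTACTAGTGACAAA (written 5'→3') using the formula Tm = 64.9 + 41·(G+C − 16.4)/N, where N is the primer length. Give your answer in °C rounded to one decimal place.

Base counts: A=7, T=3, G=2, C=5; G+C = 7, N = 17.
Tm = 64.9 + 41·(7 − 16.4)/17 = 64.9 + -385.40/17 = 42.2°C.

42.2°C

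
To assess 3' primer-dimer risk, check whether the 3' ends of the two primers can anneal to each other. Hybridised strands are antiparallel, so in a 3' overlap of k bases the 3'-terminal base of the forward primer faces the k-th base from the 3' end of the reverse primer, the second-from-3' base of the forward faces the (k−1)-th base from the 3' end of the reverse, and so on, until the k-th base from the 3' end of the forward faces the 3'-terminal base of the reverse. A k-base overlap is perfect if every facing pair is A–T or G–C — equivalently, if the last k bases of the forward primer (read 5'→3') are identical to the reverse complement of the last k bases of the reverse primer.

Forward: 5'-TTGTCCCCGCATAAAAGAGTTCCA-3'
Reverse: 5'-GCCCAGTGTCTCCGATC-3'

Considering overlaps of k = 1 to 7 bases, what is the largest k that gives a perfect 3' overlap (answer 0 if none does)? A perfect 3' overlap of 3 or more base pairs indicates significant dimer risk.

Last 7 bases (5'→3') — forward …AGTTCCA, reverse …TCCGATC.
Reverse complement of the reverse primer's last 7 bases: GATCGGA; its first k bases are the reverse complement of the reverse primer's last k bases, so a perfect k-base overlap needs the forward primer's last k bases to equal them.
Comparing (forward last k vs required): k=1: A vs G ✗; k=2: CA vs GA ✗; k=3: CCA vs GAT ✗; k=4: TCCA vs GATC ✗; k=5: TTCCA vs GATCG ✗; k=6: GTTCCA vs GATCGG ✗; k=7: AGTTCCA vs GATCGGA ✗.
No overlap length from 1 to 7 is perfect, so the longest perfect 3' overlap is 0.

Longest perfect overlap: 0 complementary base pairs; below the dimer-risk threshold (threshold 3).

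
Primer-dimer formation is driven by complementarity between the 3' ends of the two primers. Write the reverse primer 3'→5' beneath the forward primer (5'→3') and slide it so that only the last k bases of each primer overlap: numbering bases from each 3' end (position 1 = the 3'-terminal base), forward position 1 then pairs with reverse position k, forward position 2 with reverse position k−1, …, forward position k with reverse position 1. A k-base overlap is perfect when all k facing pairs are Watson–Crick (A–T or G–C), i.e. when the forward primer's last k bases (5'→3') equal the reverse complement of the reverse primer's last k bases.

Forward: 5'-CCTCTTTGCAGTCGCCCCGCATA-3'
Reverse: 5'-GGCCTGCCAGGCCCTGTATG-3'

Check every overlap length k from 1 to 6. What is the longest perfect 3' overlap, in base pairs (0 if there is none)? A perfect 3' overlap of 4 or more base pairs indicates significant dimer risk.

Last 6 bases (5'→3') — forward …CGCATA, reverse …TGTATG.
Reverse complement of the reverse primer's last 6 bases: CATACA; its first k bases are the reverse complement of the reverse primer's last k bases, so a perfect k-base overlap needs the forward primer's last k bases to equal them.
Comparing (forward last k vs required): k=1: A vs C ✗; k=2: TA vs CA ✗; k=3: ATA vs CAT ✗; k=4: CATA vs CATA ✓; k=5: GCATA vs CATAC ✗; k=6: CGCATA vs CATACA ✗.
Only k = 4 is perfect, so the longest perfect 3' overlap is 4.

Longest perfect overlap: 4 complementary base pairs; significant dimer risk (threshold 4).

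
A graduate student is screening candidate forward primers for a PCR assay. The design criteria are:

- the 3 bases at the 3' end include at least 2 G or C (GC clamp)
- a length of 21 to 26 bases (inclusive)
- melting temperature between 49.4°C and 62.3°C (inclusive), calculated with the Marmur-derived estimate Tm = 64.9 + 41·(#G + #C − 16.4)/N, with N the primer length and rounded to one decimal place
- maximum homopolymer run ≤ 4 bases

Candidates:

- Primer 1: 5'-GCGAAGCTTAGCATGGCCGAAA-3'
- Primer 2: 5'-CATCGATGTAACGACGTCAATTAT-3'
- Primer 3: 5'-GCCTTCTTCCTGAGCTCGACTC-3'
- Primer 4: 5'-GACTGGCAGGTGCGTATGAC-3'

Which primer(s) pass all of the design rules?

Primer 3 only.

Primer 1 (22 nt, A=7 T=3 G=7 C=5): 3' end AAA has 0 G/C, need ≥2 ✗; length 22 ✓; Tm = 64.9 + 41·(12 − 16.4)/22 = 56.7°C ✓; longest run = 3 ✓ — fails.
Primer 2 (24 nt, A=8 T=7 G=4 C=5): 3' end TAT has 0 G/C, need ≥2 ✗; length 24 ✓; Tm = 64.9 + 41·(9 − 16.4)/24 = 52.3°C ✓; longest run = 2 ✓ — fails.
Primer 3 (22 nt, A=2 T=7 G=4 C=9): 3' end CTC has 2 G/C ✓; length 22 ✓; Tm = 64.9 + 41·(13 − 16.4)/22 = 58.6°C ✓; longest run = 2 ✓ — passes.
Primer 4 (20 nt, A=4 T=4 G=8 C=4): 3' end GAC has 2 G/C ✓; length 20, outside 21–26 ✗; Tm = 64.9 + 41·(12 − 16.4)/20 = 55.9°C ✓; longest run = 2 ✓ — fails.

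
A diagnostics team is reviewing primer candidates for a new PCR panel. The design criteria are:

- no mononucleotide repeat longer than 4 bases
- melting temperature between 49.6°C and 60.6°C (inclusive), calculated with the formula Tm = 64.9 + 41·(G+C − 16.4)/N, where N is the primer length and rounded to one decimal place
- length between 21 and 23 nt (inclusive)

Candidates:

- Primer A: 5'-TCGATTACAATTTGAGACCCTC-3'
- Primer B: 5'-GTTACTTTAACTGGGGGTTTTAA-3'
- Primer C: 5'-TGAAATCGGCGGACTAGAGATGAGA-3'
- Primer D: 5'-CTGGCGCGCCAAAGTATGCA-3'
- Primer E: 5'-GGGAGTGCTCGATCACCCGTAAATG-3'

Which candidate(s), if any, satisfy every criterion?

Primer A (22 nt, A=6 T=7 G=3 C=6): longest run = 3 ✓; Tm = 64.9 + 41·(9 − 16.4)/22 = 51.1°C ✓; length 22 ✓ — passes.
Primer B (23 nt, A=5 T=10 G=6 C=2): longest run = 5, exceeds 4 ✗; Tm = 64.9 + 41·(8 − 16.4)/23 = 49.9°C ✓; length 23 ✓ — fails.
Primer C (25 nt, A=9 T=4 G=9 C=3): longest run = 3 ✓; Tm = 64.9 + 41·(12 − 16.4)/25 = 57.7°C ✓; length 25, outside 21–23 ✗ — fails.
Primer D (20 nt, A=5 T=3 G=6 C=6): longest run = 3 ✓; Tm = 64.9 + 41·(12 − 16.4)/20 = 55.9°C ✓; length 20, outside 21–23 ✗ — fails.
Primer E (25 nt, A=6 T=5 G=8 C=6): longest run = 3 ✓; Tm = 64.9 + 41·(14 − 16.4)/25 = 61.0°C, outside 49.6–60.6°C ✗; length 25, outside 21–23 ✗ — fails.

Primer A only.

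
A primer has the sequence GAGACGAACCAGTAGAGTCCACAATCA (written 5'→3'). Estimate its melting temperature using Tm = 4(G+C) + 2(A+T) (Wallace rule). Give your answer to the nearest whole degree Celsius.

80°C

Base counts: A=11, T=3, G=6, C=7 (length 27).
Tm = 2·(11+3) + 4·(6+7) = 2·14 + 4·13 = 28 + 52 = 80°C.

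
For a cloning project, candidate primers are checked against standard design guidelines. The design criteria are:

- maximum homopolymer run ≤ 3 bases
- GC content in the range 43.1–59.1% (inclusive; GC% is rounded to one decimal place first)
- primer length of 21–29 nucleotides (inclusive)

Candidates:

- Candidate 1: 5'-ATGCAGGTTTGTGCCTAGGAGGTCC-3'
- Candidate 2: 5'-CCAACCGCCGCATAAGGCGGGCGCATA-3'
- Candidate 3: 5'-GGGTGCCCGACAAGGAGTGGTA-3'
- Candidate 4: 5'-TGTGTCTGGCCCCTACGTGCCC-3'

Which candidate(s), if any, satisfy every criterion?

Candidate 1 (25 nt, A=4 T=7 G=9 C=5): longest run = 3 ✓; GC 14/25 = 56.0% ✓; length 25 ✓ — passes.
Candidate 2 (27 nt, A=7 T=2 G=8 C=10): longest run = 3 ✓; GC 18/27 = 66.7%, outside 43.1–59.1% ✗; length 27 ✓ — fails.
Candidate 3 (22 nt, A=5 T=3 G=10 C=4): longest run = 3 ✓; GC 14/22 = 63.6%, outside 43.1–59.1% ✗; length 22 ✓ — fails.
Candidate 4 (22 nt, A=1 T=6 G=6 C=9): longest run = 4, exceeds 3 ✗; GC 15/22 = 68.2%, outside 43.1–59.1% ✗; length 22 ✓ — fails.

Candidate 1 only.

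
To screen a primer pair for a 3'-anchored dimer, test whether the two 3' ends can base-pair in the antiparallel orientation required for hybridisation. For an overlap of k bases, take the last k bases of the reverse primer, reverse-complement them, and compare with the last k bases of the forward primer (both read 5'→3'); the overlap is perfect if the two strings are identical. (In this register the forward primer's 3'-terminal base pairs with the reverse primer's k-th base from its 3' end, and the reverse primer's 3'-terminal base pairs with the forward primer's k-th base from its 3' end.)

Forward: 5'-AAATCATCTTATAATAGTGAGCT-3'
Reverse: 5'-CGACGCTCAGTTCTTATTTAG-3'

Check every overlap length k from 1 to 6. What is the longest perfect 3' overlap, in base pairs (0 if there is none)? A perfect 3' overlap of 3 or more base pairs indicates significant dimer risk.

Longest perfect overlap: 2 complementary base pairs; below the dimer-risk threshold (threshold 3).

Last 6 bases (5'→3') — forward …TGAGCT, reverse …ATTTAG.
Reverse complement of the reverse primer's last 6 bases: CTAAAT; its first k bases are the reverse complement of the reverse primer's last k bases, so a perfect k-base overlap needs the forward primer's last k bases to equal them.
Comparing (forward last k vs required): k=1: T vs C ✗; k=2: CT vs CT ✓; k=3: GCT vs CTA ✗; k=4: AGCT vs CTAA ✗; k=5: GAGCT vs CTAAA ✗; k=6: TGAGCT vs CTAAAT ✗.
Only k = 2 is perfect, so the longest perfect 3' overlap is 2.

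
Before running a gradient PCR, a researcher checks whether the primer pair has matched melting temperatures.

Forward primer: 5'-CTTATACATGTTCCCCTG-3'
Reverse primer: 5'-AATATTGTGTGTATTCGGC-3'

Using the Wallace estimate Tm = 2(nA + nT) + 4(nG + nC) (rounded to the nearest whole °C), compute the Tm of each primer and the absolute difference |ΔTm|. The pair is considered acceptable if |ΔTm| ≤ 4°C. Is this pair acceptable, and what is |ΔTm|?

Forward: A=3 T=7 G=2 C=6 → Tm = 2·10 + 4·8 = 52°C.
Reverse: A=4 T=8 G=5 C=2 → Tm = 2·12 + 4·7 = 52°C.
|ΔTm| = |52 − 52| = 0°C, ≤ 4°C.

|ΔTm| = 0°C; the pair is acceptable.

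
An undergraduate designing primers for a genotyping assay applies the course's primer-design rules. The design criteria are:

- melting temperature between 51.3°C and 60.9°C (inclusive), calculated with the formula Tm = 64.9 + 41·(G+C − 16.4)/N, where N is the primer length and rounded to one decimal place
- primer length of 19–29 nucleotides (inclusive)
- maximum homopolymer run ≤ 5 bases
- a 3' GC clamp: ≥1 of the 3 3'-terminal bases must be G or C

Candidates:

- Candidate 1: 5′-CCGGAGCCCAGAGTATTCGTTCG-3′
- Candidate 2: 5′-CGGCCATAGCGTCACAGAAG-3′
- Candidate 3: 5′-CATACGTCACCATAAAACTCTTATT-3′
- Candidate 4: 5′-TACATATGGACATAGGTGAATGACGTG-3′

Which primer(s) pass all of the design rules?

Candidate 1 (23 nt, A=4 T=5 G=7 C=7): Tm = 64.9 + 41·(14 − 16.4)/23 = 60.6°C ✓; length 23 ✓; longest run = 3 ✓; 3' end TCG has 2 G/C ✓ — passes.
Candidate 2 (20 nt, A=6 T=2 G=6 C=6): Tm = 64.9 + 41·(12 − 16.4)/20 = 55.9°C ✓; length 20 ✓; longest run = 2 ✓; 3' end AAG has 1 G/C ✓ — passes.
Candidate 3 (25 nt, A=9 T=8 G=1 C=7): Tm = 64.9 + 41·(8 − 16.4)/25 = 51.1°C, outside 51.3–60.9°C ✗; length 25 ✓; longest run = 4 ✓; 3' end ATT has 0 G/C, need ≥1 ✗ — fails.
Candidate 4 (27 nt, A=9 T=7 G=8 C=3): Tm = 64.9 + 41·(11 − 16.4)/27 = 56.7°C ✓; length 27 ✓; longest run = 2 ✓; 3' end GTG has 2 G/C ✓ — passes.

Candidate 1, Candidate 2 and Candidate 4.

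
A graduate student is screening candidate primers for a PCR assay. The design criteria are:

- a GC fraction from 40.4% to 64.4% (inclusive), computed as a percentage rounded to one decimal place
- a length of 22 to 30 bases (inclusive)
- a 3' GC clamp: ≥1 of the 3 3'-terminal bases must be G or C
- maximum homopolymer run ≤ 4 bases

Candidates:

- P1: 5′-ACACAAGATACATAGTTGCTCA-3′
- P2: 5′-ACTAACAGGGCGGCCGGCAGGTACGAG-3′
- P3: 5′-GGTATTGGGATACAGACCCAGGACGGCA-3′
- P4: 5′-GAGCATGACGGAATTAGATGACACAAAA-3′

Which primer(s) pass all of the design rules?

P1 (22 nt, A=9 T=5 G=3 C=5): GC 8/22 = 36.4%, outside 40.4–64.4% ✗; length 22 ✓; 3' end TCA has 1 G/C ✓; longest run = 2 ✓ — fails.
P2 (27 nt, A=7 T=2 G=11 C=7): GC 18/27 = 66.7%, outside 40.4–64.4% ✗; length 27 ✓; 3' end GAG has 2 G/C ✓; longest run = 3 ✓ — fails.
P3 (28 nt, A=8 T=4 G=10 C=6): GC 16/28 = 57.1% ✓; length 28 ✓; 3' end GCA has 2 G/C ✓; longest run = 3 ✓ — passes.
P4 (28 nt, A=13 T=4 G=7 C=4): GC 11/28 = 39.3%, outside 40.4–64.4% ✗; length 28 ✓; 3' end AAA has 0 G/C, need ≥1 ✗; longest run = 4 ✓ — fails.

P3 only.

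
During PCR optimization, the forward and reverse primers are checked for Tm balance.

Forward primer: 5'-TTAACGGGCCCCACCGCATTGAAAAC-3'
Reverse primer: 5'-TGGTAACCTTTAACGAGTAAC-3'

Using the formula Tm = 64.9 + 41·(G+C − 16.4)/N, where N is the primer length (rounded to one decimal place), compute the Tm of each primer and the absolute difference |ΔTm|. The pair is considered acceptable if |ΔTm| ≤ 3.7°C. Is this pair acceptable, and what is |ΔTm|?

|ΔTm| = 12.6°C; the pair is not acceptable.

Forward: G+C = 14, N = 26 → Tm = 64.9 + 41·(14 − 16.4)/26 = 61.1°C.
Reverse: G+C = 8, N = 21 → Tm = 64.9 + 41·(8 − 16.4)/21 = 48.5°C.
|ΔTm| = |61.1 − 48.5| = 12.6°C, > 3.7°C.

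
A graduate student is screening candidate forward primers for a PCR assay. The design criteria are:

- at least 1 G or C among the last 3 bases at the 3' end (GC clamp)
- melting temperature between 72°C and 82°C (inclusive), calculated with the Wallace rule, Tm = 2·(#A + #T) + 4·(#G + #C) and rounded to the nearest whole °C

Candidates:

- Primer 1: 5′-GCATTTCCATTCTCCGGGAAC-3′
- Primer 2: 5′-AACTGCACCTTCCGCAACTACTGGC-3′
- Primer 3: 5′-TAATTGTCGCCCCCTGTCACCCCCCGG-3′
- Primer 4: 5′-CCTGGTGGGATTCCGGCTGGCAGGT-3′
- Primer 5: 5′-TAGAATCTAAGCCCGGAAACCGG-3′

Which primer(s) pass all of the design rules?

Primer 2 only.

Primer 1 (21 nt, A=4 T=6 G=4 C=7): 3' end AAC has 1 G/C ✓; Tm = 2·10 + 4·11 = 64°C, outside 72–82°C ✗ — fails.
Primer 2 (25 nt, A=6 T=5 G=4 C=10): 3' end GGC has 3 G/C ✓; Tm = 2·11 + 4·14 = 78°C ✓ — passes.
Primer 3 (27 nt, A=3 T=6 G=5 C=13): 3' end CGG has 3 G/C ✓; Tm = 2·9 + 4·18 = 90°C, outside 72–82°C ✗ — fails.
Primer 4 (25 nt, A=2 T=6 G=11 C=6): 3' end GGT has 2 G/C ✓; Tm = 2·8 + 4·17 = 84°C, outside 72–82°C ✗ — fails.
Primer 5 (23 nt, A=8 T=3 G=6 C=6): 3' end CGG has 3 G/C ✓; Tm = 2·11 + 4·12 = 70°C, outside 72–82°C ✗ — fails.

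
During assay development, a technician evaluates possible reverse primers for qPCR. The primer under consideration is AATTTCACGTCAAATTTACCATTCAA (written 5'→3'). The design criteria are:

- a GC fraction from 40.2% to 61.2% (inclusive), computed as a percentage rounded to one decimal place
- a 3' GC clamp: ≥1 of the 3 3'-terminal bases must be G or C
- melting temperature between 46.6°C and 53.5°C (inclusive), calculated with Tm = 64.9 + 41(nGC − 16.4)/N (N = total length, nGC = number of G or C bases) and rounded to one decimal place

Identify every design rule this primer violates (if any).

Base counts: A=10, T=9, G=1, C=6 (length 26).
GC content: GC 7/26 = 26.9%, outside 40.2–61.2% ✗
GC clamp: 3' end CAA has 1 G/C ✓
Tm: Tm = 64.9 + 41·(7 − 16.4)/26 = 50.1°C ✓

Fails: GC content.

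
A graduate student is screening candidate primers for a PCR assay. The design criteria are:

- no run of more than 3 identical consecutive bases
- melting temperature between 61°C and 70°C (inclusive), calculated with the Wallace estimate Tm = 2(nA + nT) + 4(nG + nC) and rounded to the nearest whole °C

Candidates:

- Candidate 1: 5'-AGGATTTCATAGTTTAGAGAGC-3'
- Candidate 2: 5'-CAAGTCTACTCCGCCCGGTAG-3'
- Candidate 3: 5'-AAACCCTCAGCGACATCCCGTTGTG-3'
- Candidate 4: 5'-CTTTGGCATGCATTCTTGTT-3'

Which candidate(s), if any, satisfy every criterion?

Candidate 2 only.

Candidate 1 (22 nt, A=7 T=7 G=6 C=2): longest run = 3 ✓; Tm = 2·14 + 4·8 = 60°C, outside 61–70°C ✗ — fails.
Candidate 2 (21 nt, A=4 T=4 G=5 C=8): longest run = 3 ✓; Tm = 2·8 + 4·13 = 68°C ✓ — passes.
Candidate 3 (25 nt, A=6 T=5 G=5 C=9): longest run = 3 ✓; Tm = 2·11 + 4·14 = 78°C, outside 61–70°C ✗ — fails.
Candidate 4 (20 nt, A=2 T=10 G=4 C=4): longest run = 3 ✓; Tm = 2·12 + 4·8 = 56°C, outside 61–70°C ✗ — fails.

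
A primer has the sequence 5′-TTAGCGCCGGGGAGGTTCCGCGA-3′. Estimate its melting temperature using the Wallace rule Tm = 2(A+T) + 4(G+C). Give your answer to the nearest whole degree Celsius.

Base counts: A=3, T=4, G=10, C=6 (length 23).
Tm = 2·(3+4) + 4·(10+6) = 2·7 + 4·16 = 14 + 64 = 78°C.

78°C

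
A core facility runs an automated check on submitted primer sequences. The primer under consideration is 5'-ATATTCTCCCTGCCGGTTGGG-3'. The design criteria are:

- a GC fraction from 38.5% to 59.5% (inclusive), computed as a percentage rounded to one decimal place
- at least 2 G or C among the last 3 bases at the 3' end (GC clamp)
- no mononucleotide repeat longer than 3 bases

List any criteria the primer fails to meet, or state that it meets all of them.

Base counts: A=2, T=7, G=6, C=6 (length 21).
GC content: GC 12/21 = 57.1% ✓
GC clamp: 3' end GGG has 3 G/C ✓
homopolymer run: longest run = 3 ✓

Meets all criteria.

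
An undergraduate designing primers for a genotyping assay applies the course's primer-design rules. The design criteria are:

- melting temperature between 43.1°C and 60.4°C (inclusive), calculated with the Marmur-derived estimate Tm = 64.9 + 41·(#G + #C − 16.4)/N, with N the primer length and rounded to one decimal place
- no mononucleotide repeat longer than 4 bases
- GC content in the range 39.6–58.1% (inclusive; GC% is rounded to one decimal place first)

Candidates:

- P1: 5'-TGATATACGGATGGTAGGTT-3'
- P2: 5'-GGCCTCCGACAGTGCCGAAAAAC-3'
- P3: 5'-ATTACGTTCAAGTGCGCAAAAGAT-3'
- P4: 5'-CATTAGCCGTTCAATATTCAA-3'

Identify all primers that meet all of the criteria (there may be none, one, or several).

P1 only.

P1 (20 nt, A=5 T=7 G=7 C=1): Tm = 64.9 + 41·(8 − 16.4)/20 = 47.7°C ✓; longest run = 2 ✓; GC 8/20 = 40.0% ✓ — passes.
P2 (23 nt, A=7 T=2 G=6 C=8): Tm = 64.9 + 41·(14 − 16.4)/23 = 60.6°C, outside 43.1–60.4°C ✗; longest run = 5, exceeds 4 ✗; GC 14/23 = 60.9%, outside 39.6–58.1% ✗ — fails.
P3 (24 nt, A=9 T=6 G=5 C=4): Tm = 64.9 + 41·(9 − 16.4)/24 = 52.3°C ✓; longest run = 4 ✓; GC 9/24 = 37.5%, outside 39.6–58.1% ✗ — fails.
P4 (21 nt, A=7 T=7 G=2 C=5): Tm = 64.9 + 41·(7 − 16.4)/21 = 46.5°C ✓; longest run = 2 ✓; GC 7/21 = 33.3%, outside 39.6–58.1% ✗ — fails.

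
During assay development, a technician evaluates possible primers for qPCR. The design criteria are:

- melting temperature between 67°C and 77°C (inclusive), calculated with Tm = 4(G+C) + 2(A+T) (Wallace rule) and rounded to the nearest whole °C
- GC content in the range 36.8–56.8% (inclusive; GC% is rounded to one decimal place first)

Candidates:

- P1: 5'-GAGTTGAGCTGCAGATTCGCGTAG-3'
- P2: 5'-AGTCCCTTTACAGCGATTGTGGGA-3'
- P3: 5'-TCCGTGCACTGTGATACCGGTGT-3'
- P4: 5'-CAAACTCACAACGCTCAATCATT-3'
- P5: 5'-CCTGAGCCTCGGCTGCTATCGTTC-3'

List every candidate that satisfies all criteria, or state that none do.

P1, P2 and P3.

P1 (24 nt, A=5 T=6 G=9 C=4): Tm = 2·11 + 4·13 = 74°C ✓; GC 13/24 = 54.2% ✓ — passes.
P2 (24 nt, A=5 T=7 G=7 C=5): Tm = 2·12 + 4·12 = 72°C ✓; GC 12/24 = 50.0% ✓ — passes.
P3 (23 nt, A=3 T=7 G=7 C=6): Tm = 2·10 + 4·13 = 72°C ✓; GC 13/23 = 56.5% ✓ — passes.
P4 (23 nt, A=9 T=5 G=1 C=8): Tm = 2·14 + 4·9 = 64°C, outside 67–77°C ✗; GC 9/23 = 39.1% ✓ — fails.
P5 (24 nt, A=2 T=7 G=6 C=9): Tm = 2·9 + 4·15 = 78°C, outside 67–77°C ✗; GC 15/24 = 62.5%, outside 36.8–56.8% ✗ — fails.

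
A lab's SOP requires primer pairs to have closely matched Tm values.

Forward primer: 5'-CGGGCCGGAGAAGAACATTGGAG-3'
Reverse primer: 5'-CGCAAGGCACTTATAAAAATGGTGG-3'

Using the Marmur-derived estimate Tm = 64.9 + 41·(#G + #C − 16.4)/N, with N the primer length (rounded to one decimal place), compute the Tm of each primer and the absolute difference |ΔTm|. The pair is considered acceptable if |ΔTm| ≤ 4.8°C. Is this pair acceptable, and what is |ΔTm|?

Forward: G+C = 14, N = 23 → Tm = 64.9 + 41·(14 − 16.4)/23 = 60.6°C.
Reverse: G+C = 11, N = 25 → Tm = 64.9 + 41·(11 − 16.4)/25 = 56.0°C.
|ΔTm| = |60.6 − 56.0| = 4.6°C, ≤ 4.8°C.

|ΔTm| = 4.6°C; the pair is acceptable.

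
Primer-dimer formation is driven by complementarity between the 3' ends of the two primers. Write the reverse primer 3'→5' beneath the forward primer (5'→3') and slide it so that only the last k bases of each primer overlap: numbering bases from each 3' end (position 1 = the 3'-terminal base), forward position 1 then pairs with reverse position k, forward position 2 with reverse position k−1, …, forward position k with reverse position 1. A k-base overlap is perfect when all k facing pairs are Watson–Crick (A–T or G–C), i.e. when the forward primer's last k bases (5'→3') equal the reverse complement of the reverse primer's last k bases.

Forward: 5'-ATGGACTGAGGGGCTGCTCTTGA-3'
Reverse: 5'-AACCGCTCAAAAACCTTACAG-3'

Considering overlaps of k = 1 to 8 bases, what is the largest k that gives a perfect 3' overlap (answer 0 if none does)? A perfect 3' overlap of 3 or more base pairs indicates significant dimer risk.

Longest perfect overlap: 0 complementary base pairs; below the dimer-risk threshold (threshold 3).

Last 8 bases (5'→3') — forward …GCTCTTGA, reverse …CCTTACAG.
Reverse complement of the reverse primer's last 8 bases: CTGTAAGG; its first k bases are the reverse complement of the reverse primer's last k bases, so a perfect k-base overlap needs the forward primer's last k bases to equal them.
Comparing (forward last k vs required): k=1: A vs C ✗; k=2: GA vs CT ✗; k=3: TGA vs CTG ✗; k=4: TTGA vs CTGT ✗; k=5: CTTGA vs CTGTA ✗; k=6: TCTTGA vs CTGTAA ✗; k=7: CTCTTGA vs CTGTAAG ✗; k=8: GCTCTTGA vs CTGTAAGG ✗.
No overlap length from 1 to 8 is perfect, so the longest perfect 3' overlap is 0.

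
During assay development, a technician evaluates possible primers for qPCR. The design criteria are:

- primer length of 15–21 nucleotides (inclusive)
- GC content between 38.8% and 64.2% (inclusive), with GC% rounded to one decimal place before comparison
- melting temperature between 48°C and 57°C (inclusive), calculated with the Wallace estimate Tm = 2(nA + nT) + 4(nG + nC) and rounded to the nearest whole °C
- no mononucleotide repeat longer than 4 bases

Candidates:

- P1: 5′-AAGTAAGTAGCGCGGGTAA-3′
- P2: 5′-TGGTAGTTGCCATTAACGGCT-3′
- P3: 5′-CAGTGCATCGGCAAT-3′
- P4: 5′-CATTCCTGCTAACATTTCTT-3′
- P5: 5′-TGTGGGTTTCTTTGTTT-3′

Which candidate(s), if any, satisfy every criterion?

P1 (19 nt, A=7 T=3 G=7 C=2): length 19 ✓; GC 9/19 = 47.4% ✓; Tm = 2·10 + 4·9 = 56°C ✓; longest run = 3 ✓ — passes.
P2 (21 nt, A=4 T=7 G=6 C=4): length 21 ✓; GC 10/21 = 47.6% ✓; Tm = 2·11 + 4·10 = 62°C, outside 48–57°C ✗; longest run = 2 ✓ — fails.
P3 (15 nt, A=4 T=3 G=4 C=4): length 15 ✓; GC 8/15 = 53.3% ✓; Tm = 2·7 + 4·8 = 46°C, outside 48–57°C ✗; longest run = 2 ✓ — fails.
P4 (20 nt, A=4 T=9 G=1 C=6): length 20 ✓; GC 7/20 = 35.0%, outside 38.8–64.2% ✗; Tm = 2·13 + 4·7 = 54°C ✓; longest run = 3 ✓ — fails.
P5 (17 nt, A=0 T=11 G=5 C=1): length 17 ✓; GC 6/17 = 35.3%, outside 38.8–64.2% ✗; Tm = 2·11 + 4·6 = 46°C, outside 48–57°C ✗; longest run = 3 ✓ — fails.

P1 only.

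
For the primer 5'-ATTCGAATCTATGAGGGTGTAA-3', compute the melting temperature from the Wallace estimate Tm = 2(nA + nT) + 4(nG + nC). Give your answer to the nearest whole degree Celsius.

60°C

Base counts: A=7, T=7, G=6, C=2 (length 22).
Tm = 2·(7+7) + 4·(6+2) = 2·14 + 4·8 = 28 + 32 = 60°C.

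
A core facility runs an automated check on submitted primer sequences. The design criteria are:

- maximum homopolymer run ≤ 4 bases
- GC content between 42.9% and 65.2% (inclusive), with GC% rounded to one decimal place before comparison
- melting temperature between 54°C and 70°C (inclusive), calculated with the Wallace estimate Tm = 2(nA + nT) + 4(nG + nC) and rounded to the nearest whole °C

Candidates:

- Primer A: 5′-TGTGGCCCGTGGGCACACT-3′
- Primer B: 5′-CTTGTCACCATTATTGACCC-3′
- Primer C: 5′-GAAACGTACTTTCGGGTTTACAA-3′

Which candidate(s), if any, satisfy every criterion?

Primer B only.

Primer A (19 nt, A=2 T=4 G=7 C=6): longest run = 3 ✓; GC 13/19 = 68.4%, outside 42.9–65.2% ✗; Tm = 2·6 + 4·13 = 64°C ✓ — fails.
Primer B (20 nt, A=4 T=7 G=2 C=7): longest run = 3 ✓; GC 9/20 = 45.0% ✓; Tm = 2·11 + 4·9 = 58°C ✓ — passes.
Primer C (23 nt, A=7 T=7 G=5 C=4): longest run = 3 ✓; GC 9/23 = 39.1%, outside 42.9–65.2% ✗; Tm = 2·14 + 4·9 = 64°C ✓ — fails.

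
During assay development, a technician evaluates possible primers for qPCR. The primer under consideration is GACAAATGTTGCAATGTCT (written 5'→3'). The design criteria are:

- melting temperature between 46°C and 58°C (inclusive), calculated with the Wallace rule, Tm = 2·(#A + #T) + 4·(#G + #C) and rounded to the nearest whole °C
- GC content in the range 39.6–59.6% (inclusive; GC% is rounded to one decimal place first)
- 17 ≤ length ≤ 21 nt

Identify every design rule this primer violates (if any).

Base counts: A=6, T=6, G=4, C=3 (length 19).
Tm: Tm = 2·12 + 4·7 = 52°C ✓
GC content: GC 7/19 = 36.8%, outside 39.6–59.6% ✗
length: length 19 ✓

Fails: GC content.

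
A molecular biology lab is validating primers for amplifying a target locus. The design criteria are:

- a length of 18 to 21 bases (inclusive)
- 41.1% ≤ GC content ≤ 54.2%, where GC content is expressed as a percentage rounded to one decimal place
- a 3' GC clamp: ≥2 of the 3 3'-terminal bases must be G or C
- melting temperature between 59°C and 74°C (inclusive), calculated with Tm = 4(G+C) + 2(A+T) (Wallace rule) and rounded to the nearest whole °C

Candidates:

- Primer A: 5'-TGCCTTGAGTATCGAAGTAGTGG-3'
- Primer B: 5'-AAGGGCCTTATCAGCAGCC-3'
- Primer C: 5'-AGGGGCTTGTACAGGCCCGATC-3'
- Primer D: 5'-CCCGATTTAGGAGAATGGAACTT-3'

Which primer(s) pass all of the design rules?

Primer A (23 nt, A=5 T=7 G=8 C=3): length 23, outside 18–21 ✗; GC 11/23 = 47.8% ✓; 3' end TGG has 2 G/C ✓; Tm = 2·12 + 4·11 = 68°C ✓ — fails.
Primer B (19 nt, A=5 T=3 G=5 C=6): length 19 ✓; GC 11/19 = 57.9%, outside 41.1–54.2% ✗; 3' end GCC has 3 G/C ✓; Tm = 2·8 + 4·11 = 60°C ✓ — fails.
Primer C (22 nt, A=4 T=4 G=8 C=6): length 22, outside 18–21 ✗; GC 14/22 = 63.6%, outside 41.1–54.2% ✗; 3' end ATC has 1 G/C, need ≥2 ✗; Tm = 2·8 + 4·14 = 72°C ✓ — fails.
Primer D (23 nt, A=7 T=6 G=6 C=4): length 23, outside 18–21 ✗; GC 10/23 = 43.5% ✓; 3' end CTT has 1 G/C, need ≥2 ✗; Tm = 2·13 + 4·10 = 66°C ✓ — fails.

None of the candidates satisfy all criteria.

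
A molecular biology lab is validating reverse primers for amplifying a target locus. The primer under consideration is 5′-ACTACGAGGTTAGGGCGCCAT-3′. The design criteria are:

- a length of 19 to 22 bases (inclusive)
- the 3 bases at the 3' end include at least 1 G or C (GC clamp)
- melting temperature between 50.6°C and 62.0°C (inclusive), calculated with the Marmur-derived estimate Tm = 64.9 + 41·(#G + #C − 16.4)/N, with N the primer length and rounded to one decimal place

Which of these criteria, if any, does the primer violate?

Base counts: A=5, T=4, G=7, C=5 (length 21).
length: length 21 ✓
GC clamp: 3' end CAT has 1 G/C ✓
Tm: Tm = 64.9 + 41·(12 − 16.4)/21 = 56.3°C ✓

Meets all criteria.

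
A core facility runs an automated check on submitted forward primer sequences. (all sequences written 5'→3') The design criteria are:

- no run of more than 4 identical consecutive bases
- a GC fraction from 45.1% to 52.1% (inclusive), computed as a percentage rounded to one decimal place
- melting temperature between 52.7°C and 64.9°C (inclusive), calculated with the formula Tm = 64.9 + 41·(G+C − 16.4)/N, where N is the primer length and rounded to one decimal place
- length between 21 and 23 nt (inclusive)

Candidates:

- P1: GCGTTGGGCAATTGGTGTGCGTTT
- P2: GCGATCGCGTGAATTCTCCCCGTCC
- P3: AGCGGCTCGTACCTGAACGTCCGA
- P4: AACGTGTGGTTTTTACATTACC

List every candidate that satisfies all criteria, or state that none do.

None of the candidates satisfy all criteria.

P1 (24 nt, A=2 T=9 G=10 C=3): longest run = 3 ✓; GC 13/24 = 54.2%, outside 45.1–52.1% ✗; Tm = 64.9 + 41·(13 − 16.4)/24 = 59.1°C ✓; length 24, outside 21–23 ✗ — fails.
P2 (25 nt, A=3 T=6 G=6 C=10): longest run = 4 ✓; GC 16/25 = 64.0%, outside 45.1–52.1% ✗; Tm = 64.9 + 41·(16 − 16.4)/25 = 64.2°C ✓; length 25, outside 21–23 ✗ — fails.
P3 (24 nt, A=5 T=4 G=7 C=8): longest run = 2 ✓; GC 15/24 = 62.5%, outside 45.1–52.1% ✗; Tm = 64.9 + 41·(15 − 16.4)/24 = 62.5°C ✓; length 24, outside 21–23 ✗ — fails.
P4 (22 nt, A=5 T=9 G=4 C=4): longest run = 5, exceeds 4 ✗; GC 8/22 = 36.4%, outside 45.1–52.1% ✗; Tm = 64.9 + 41·(8 − 16.4)/22 = 49.2°C, outside 52.7–64.9°C ✗; length 22 ✓ — fails.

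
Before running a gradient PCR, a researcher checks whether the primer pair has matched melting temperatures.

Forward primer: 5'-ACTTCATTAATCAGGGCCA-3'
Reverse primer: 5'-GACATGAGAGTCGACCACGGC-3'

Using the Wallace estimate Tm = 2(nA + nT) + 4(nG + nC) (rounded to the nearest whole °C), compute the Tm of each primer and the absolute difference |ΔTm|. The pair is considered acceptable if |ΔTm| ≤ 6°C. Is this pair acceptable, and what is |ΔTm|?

|ΔTm| = 14°C; the pair is not acceptable.

Forward: A=6 T=5 G=3 C=5 → Tm = 2·11 + 4·8 = 54°C.
Reverse: A=6 T=2 G=7 C=6 → Tm = 2·8 + 4·13 = 68°C.
|ΔTm| = |54 − 68| = 14°C, > 6°C.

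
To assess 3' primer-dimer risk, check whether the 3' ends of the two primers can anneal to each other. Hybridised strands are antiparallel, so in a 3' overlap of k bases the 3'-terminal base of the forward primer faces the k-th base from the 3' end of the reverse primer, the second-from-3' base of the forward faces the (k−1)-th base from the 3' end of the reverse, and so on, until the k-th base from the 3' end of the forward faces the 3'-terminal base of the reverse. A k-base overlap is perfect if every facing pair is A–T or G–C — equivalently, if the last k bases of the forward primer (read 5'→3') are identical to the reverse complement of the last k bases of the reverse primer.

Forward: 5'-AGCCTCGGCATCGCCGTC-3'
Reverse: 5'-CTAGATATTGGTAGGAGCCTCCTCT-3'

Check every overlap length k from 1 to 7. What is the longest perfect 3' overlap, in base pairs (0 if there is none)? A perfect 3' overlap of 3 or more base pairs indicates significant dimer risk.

Longest perfect overlap: 0 complementary base pairs; below the dimer-risk threshold (threshold 3).

Last 7 bases (5'→3') — forward …CGCCGTC, reverse …CTCCTCT.
Reverse complement of the reverse primer's last 7 bases: AGAGGAG; its first k bases are the reverse complement of the reverse primer's last k bases, so a perfect k-base overlap needs the forward primer's last k bases to equal them.
Comparing (forward last k vs required): k=1: C vs A ✗; k=2: TC vs AG ✗; k=3: GTC vs AGA ✗; k=4: CGTC vs AGAG ✗; k=5: CCGTC vs AGAGG ✗; k=6: GCCGTC vs AGAGGA ✗; k=7: CGCCGTC vs AGAGGAG ✗.
No overlap length from 1 to 7 is perfect, so the longest perfect 3' overlap is 0.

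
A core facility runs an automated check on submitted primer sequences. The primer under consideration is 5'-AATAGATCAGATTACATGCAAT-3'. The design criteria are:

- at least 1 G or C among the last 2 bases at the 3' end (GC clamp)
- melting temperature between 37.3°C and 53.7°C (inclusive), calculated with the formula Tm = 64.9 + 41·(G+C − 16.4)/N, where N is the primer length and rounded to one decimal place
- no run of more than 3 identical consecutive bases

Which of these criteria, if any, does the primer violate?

Base counts: A=10, T=6, G=3, C=3 (length 22).
GC clamp: 3' end AT has 0 G/C, need ≥1 ✗
Tm: Tm = 64.9 + 41·(6 − 16.4)/22 = 45.5°C ✓
homopolymer run: longest run = 2 ✓

Fails: GC clamp.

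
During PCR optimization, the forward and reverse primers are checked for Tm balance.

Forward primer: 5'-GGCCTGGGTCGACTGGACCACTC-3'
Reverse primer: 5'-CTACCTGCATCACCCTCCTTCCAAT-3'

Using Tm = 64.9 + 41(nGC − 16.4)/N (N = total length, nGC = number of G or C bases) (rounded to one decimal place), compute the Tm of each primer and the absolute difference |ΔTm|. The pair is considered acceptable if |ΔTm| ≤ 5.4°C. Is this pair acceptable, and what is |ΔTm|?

Forward: G+C = 16, N = 23 → Tm = 64.9 + 41·(16 − 16.4)/23 = 64.2°C.
Reverse: G+C = 13, N = 25 → Tm = 64.9 + 41·(13 − 16.4)/25 = 59.3°C.
|ΔTm| = |64.2 − 59.3| = 4.9°C, ≤ 5.4°C.

|ΔTm| = 4.9°C; the pair is acceptable.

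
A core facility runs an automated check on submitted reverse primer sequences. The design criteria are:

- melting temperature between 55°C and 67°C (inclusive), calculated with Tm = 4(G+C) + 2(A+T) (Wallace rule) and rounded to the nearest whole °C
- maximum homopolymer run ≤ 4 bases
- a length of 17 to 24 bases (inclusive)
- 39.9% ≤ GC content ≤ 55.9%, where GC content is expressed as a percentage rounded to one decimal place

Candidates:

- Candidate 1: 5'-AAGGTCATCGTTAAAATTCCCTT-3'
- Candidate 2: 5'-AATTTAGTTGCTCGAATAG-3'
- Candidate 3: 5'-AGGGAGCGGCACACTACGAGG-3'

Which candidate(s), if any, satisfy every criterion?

Candidate 1 (23 nt, A=7 T=8 G=3 C=5): Tm = 2·15 + 4·8 = 62°C ✓; longest run = 4 ✓; length 23 ✓; GC 8/23 = 34.8%, outside 39.9–55.9% ✗ — fails.
Candidate 2 (19 nt, A=6 T=7 G=4 C=2): Tm = 2·13 + 4·6 = 50°C, outside 55–67°C ✗; longest run = 3 ✓; length 19 ✓; GC 6/19 = 31.6%, outside 39.9–55.9% ✗ — fails.
Candidate 3 (21 nt, A=6 T=1 G=9 C=5): Tm = 2·7 + 4·14 = 70°C, outside 55–67°C ✗; longest run = 3 ✓; length 21 ✓; GC 14/21 = 66.7%, outside 39.9–55.9% ✗ — fails.

None of the candidates satisfy all criteria.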